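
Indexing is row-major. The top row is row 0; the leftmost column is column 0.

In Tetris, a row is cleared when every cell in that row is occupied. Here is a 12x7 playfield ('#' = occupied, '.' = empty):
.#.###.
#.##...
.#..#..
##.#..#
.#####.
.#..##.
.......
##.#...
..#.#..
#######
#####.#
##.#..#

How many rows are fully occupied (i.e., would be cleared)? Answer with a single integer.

Answer: 1

Derivation:
Check each row:
  row 0: 3 empty cells -> not full
  row 1: 4 empty cells -> not full
  row 2: 5 empty cells -> not full
  row 3: 3 empty cells -> not full
  row 4: 2 empty cells -> not full
  row 5: 4 empty cells -> not full
  row 6: 7 empty cells -> not full
  row 7: 4 empty cells -> not full
  row 8: 5 empty cells -> not full
  row 9: 0 empty cells -> FULL (clear)
  row 10: 1 empty cell -> not full
  row 11: 3 empty cells -> not full
Total rows cleared: 1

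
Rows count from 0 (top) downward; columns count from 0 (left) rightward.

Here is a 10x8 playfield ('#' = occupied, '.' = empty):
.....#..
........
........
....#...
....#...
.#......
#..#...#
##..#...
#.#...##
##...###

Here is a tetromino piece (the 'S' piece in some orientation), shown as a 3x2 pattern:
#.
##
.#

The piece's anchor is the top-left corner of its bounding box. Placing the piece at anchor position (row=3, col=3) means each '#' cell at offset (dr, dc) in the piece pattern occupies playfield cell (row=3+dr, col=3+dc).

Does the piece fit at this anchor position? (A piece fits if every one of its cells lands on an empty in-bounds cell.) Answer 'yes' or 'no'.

Answer: no

Derivation:
Check each piece cell at anchor (3, 3):
  offset (0,0) -> (3,3): empty -> OK
  offset (1,0) -> (4,3): empty -> OK
  offset (1,1) -> (4,4): occupied ('#') -> FAIL
  offset (2,1) -> (5,4): empty -> OK
All cells valid: no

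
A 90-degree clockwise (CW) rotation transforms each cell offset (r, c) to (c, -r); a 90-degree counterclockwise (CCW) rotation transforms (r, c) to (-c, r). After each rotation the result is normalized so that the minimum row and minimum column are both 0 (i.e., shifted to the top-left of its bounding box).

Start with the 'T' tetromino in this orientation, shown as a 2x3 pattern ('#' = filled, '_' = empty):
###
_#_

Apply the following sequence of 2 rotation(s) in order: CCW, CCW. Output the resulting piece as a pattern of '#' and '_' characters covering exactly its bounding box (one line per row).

Answer: _#_
###

Derivation:
Start:
###
_#_
After rotation 1 (CCW):
#_
##
#_
After rotation 2 (CCW):
_#_
###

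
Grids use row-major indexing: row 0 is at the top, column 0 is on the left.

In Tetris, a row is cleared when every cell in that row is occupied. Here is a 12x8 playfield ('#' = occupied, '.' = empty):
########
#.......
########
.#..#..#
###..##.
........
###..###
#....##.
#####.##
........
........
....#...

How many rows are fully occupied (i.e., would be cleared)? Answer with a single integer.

Answer: 2

Derivation:
Check each row:
  row 0: 0 empty cells -> FULL (clear)
  row 1: 7 empty cells -> not full
  row 2: 0 empty cells -> FULL (clear)
  row 3: 5 empty cells -> not full
  row 4: 3 empty cells -> not full
  row 5: 8 empty cells -> not full
  row 6: 2 empty cells -> not full
  row 7: 5 empty cells -> not full
  row 8: 1 empty cell -> not full
  row 9: 8 empty cells -> not full
  row 10: 8 empty cells -> not full
  row 11: 7 empty cells -> not full
Total rows cleared: 2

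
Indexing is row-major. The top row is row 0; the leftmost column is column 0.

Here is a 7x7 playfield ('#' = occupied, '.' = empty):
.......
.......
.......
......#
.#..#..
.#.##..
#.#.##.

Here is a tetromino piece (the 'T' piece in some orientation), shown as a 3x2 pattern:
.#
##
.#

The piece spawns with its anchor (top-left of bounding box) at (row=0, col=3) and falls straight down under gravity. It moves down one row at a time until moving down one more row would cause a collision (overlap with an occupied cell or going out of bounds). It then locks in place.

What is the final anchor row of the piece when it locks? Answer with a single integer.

Answer: 1

Derivation:
Spawn at (row=0, col=3). Try each row:
  row 0: fits
  row 1: fits
  row 2: blocked -> lock at row 1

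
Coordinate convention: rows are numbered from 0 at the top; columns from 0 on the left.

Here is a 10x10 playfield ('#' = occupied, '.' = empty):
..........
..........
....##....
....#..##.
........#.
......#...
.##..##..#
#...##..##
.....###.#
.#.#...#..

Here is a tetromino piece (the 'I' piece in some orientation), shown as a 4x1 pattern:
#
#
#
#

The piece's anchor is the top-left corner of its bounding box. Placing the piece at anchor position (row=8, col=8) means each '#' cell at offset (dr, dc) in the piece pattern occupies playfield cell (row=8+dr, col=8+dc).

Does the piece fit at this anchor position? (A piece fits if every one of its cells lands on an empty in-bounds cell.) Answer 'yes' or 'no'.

Check each piece cell at anchor (8, 8):
  offset (0,0) -> (8,8): empty -> OK
  offset (1,0) -> (9,8): empty -> OK
  offset (2,0) -> (10,8): out of bounds -> FAIL
  offset (3,0) -> (11,8): out of bounds -> FAIL
All cells valid: no

Answer: no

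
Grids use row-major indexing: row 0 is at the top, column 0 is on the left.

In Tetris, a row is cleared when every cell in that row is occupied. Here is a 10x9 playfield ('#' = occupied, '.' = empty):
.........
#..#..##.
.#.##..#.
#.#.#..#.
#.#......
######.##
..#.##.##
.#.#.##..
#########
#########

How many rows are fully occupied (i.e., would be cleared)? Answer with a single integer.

Check each row:
  row 0: 9 empty cells -> not full
  row 1: 5 empty cells -> not full
  row 2: 5 empty cells -> not full
  row 3: 5 empty cells -> not full
  row 4: 7 empty cells -> not full
  row 5: 1 empty cell -> not full
  row 6: 4 empty cells -> not full
  row 7: 5 empty cells -> not full
  row 8: 0 empty cells -> FULL (clear)
  row 9: 0 empty cells -> FULL (clear)
Total rows cleared: 2

Answer: 2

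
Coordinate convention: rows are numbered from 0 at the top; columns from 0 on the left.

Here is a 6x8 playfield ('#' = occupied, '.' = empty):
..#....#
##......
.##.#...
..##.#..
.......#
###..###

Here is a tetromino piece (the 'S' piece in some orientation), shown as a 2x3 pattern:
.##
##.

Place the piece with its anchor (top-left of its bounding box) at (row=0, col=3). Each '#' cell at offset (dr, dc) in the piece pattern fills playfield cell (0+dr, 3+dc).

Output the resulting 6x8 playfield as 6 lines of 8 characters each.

Answer: ..#.##.#
##.##...
.##.#...
..##.#..
.......#
###..###

Derivation:
Fill (0+0,3+1) = (0,4)
Fill (0+0,3+2) = (0,5)
Fill (0+1,3+0) = (1,3)
Fill (0+1,3+1) = (1,4)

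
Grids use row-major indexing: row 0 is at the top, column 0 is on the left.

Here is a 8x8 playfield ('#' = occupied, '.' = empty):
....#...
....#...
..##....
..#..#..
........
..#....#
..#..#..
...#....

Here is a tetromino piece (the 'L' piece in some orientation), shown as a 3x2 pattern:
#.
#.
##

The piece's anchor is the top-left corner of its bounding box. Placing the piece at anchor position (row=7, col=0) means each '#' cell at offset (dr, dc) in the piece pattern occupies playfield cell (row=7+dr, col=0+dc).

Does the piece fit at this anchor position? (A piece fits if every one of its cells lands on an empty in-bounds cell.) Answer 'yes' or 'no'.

Check each piece cell at anchor (7, 0):
  offset (0,0) -> (7,0): empty -> OK
  offset (1,0) -> (8,0): out of bounds -> FAIL
  offset (2,0) -> (9,0): out of bounds -> FAIL
  offset (2,1) -> (9,1): out of bounds -> FAIL
All cells valid: no

Answer: no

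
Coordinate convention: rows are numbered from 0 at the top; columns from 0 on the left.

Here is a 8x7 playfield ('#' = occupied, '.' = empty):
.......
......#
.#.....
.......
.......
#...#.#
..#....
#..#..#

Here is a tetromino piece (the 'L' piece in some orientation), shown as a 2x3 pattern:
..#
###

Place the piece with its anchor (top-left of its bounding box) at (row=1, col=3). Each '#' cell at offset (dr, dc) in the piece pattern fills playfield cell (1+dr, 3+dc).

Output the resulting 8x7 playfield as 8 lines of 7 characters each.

Answer: .......
.....##
.#.###.
.......
.......
#...#.#
..#....
#..#..#

Derivation:
Fill (1+0,3+2) = (1,5)
Fill (1+1,3+0) = (2,3)
Fill (1+1,3+1) = (2,4)
Fill (1+1,3+2) = (2,5)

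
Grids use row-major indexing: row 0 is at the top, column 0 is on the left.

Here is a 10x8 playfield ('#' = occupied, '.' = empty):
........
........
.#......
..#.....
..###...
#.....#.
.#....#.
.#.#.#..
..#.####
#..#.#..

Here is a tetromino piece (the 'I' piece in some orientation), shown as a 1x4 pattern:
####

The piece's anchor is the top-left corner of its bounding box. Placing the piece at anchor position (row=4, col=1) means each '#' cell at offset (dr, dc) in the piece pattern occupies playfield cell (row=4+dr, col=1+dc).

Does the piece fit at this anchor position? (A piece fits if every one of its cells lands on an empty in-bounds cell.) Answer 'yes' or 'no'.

Answer: no

Derivation:
Check each piece cell at anchor (4, 1):
  offset (0,0) -> (4,1): empty -> OK
  offset (0,1) -> (4,2): occupied ('#') -> FAIL
  offset (0,2) -> (4,3): occupied ('#') -> FAIL
  offset (0,3) -> (4,4): occupied ('#') -> FAIL
All cells valid: no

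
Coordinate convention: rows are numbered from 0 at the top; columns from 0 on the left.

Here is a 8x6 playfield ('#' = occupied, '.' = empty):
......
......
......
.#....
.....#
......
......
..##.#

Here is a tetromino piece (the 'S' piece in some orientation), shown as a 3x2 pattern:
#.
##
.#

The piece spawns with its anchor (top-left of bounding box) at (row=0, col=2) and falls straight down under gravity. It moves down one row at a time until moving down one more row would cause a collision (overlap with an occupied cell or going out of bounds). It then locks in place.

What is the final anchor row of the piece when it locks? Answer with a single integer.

Answer: 4

Derivation:
Spawn at (row=0, col=2). Try each row:
  row 0: fits
  row 1: fits
  row 2: fits
  row 3: fits
  row 4: fits
  row 5: blocked -> lock at row 4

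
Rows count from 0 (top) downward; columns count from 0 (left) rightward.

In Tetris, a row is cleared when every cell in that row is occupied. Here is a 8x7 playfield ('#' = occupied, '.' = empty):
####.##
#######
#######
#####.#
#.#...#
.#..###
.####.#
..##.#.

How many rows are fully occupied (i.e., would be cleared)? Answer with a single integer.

Answer: 2

Derivation:
Check each row:
  row 0: 1 empty cell -> not full
  row 1: 0 empty cells -> FULL (clear)
  row 2: 0 empty cells -> FULL (clear)
  row 3: 1 empty cell -> not full
  row 4: 4 empty cells -> not full
  row 5: 3 empty cells -> not full
  row 6: 2 empty cells -> not full
  row 7: 4 empty cells -> not full
Total rows cleared: 2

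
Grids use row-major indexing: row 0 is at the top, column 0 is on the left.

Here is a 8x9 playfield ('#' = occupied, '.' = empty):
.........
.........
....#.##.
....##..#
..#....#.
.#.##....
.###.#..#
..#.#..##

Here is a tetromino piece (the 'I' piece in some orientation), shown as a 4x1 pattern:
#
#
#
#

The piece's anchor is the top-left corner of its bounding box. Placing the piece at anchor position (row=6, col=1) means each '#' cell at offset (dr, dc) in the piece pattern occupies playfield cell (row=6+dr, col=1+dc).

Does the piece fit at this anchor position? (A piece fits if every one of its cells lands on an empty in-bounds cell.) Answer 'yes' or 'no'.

Check each piece cell at anchor (6, 1):
  offset (0,0) -> (6,1): occupied ('#') -> FAIL
  offset (1,0) -> (7,1): empty -> OK
  offset (2,0) -> (8,1): out of bounds -> FAIL
  offset (3,0) -> (9,1): out of bounds -> FAIL
All cells valid: no

Answer: no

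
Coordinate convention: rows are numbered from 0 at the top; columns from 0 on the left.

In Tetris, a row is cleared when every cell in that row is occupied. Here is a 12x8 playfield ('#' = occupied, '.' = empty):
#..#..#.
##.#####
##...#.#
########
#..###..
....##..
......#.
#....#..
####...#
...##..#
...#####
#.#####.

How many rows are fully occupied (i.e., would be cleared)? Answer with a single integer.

Check each row:
  row 0: 5 empty cells -> not full
  row 1: 1 empty cell -> not full
  row 2: 4 empty cells -> not full
  row 3: 0 empty cells -> FULL (clear)
  row 4: 4 empty cells -> not full
  row 5: 6 empty cells -> not full
  row 6: 7 empty cells -> not full
  row 7: 6 empty cells -> not full
  row 8: 3 empty cells -> not full
  row 9: 5 empty cells -> not full
  row 10: 3 empty cells -> not full
  row 11: 2 empty cells -> not full
Total rows cleared: 1

Answer: 1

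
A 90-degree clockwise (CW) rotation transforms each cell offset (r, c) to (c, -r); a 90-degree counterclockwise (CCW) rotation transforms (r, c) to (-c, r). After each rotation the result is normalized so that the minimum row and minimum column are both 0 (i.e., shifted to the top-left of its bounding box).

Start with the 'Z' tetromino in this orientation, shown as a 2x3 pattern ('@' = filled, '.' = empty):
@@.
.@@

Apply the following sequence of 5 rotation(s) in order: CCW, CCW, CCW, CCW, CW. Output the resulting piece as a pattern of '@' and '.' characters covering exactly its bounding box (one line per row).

Start:
@@.
.@@
After rotation 1 (CCW):
.@
@@
@.
After rotation 2 (CCW):
@@.
.@@
After rotation 3 (CCW):
.@
@@
@.
After rotation 4 (CCW):
@@.
.@@
After rotation 5 (CW):
.@
@@
@.

Answer: .@
@@
@.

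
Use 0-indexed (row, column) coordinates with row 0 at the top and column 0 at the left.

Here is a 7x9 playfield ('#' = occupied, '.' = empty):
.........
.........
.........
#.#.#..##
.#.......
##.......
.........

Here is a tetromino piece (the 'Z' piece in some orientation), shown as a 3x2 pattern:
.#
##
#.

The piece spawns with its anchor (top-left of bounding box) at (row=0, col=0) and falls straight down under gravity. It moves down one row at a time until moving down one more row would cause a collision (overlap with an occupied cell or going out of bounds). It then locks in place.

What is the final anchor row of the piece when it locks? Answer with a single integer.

Spawn at (row=0, col=0). Try each row:
  row 0: fits
  row 1: blocked -> lock at row 0

Answer: 0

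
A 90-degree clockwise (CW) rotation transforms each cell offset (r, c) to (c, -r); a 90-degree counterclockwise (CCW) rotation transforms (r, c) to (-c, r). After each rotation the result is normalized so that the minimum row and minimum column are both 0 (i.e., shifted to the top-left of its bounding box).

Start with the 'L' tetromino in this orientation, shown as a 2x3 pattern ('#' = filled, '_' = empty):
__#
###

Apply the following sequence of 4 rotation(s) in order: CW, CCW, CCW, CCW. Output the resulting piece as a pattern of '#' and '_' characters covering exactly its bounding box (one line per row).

Start:
__#
###
After rotation 1 (CW):
#_
#_
##
After rotation 2 (CCW):
__#
###
After rotation 3 (CCW):
##
_#
_#
After rotation 4 (CCW):
###
#__

Answer: ###
#__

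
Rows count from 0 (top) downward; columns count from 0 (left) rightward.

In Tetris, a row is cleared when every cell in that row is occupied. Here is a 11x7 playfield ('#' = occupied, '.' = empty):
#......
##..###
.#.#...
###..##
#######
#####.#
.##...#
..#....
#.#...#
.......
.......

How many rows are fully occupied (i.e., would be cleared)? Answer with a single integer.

Answer: 1

Derivation:
Check each row:
  row 0: 6 empty cells -> not full
  row 1: 2 empty cells -> not full
  row 2: 5 empty cells -> not full
  row 3: 2 empty cells -> not full
  row 4: 0 empty cells -> FULL (clear)
  row 5: 1 empty cell -> not full
  row 6: 4 empty cells -> not full
  row 7: 6 empty cells -> not full
  row 8: 4 empty cells -> not full
  row 9: 7 empty cells -> not full
  row 10: 7 empty cells -> not full
Total rows cleared: 1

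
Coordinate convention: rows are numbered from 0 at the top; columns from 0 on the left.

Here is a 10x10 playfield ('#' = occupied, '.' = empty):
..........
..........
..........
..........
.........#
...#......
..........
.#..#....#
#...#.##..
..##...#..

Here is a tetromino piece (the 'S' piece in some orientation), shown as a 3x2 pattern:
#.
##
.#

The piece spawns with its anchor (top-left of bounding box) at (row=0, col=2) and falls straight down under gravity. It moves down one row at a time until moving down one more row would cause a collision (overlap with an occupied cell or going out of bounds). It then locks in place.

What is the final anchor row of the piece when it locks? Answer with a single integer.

Spawn at (row=0, col=2). Try each row:
  row 0: fits
  row 1: fits
  row 2: fits
  row 3: blocked -> lock at row 2

Answer: 2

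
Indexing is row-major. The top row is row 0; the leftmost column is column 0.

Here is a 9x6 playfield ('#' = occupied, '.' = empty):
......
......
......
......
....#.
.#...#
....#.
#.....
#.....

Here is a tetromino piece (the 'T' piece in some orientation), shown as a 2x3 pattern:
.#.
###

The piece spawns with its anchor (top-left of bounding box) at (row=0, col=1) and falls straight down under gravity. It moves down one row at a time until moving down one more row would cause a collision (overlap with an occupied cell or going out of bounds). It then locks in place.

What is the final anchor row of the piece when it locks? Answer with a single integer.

Spawn at (row=0, col=1). Try each row:
  row 0: fits
  row 1: fits
  row 2: fits
  row 3: fits
  row 4: blocked -> lock at row 3

Answer: 3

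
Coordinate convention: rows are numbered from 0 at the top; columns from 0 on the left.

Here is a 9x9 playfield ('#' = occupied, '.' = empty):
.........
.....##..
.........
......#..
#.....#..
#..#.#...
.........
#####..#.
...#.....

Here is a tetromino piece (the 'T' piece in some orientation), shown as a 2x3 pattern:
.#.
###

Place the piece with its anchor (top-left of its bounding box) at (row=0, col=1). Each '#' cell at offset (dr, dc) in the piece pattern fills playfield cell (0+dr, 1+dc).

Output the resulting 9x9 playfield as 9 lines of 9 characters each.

Answer: ..#......
.###.##..
.........
......#..
#.....#..
#..#.#...
.........
#####..#.
...#.....

Derivation:
Fill (0+0,1+1) = (0,2)
Fill (0+1,1+0) = (1,1)
Fill (0+1,1+1) = (1,2)
Fill (0+1,1+2) = (1,3)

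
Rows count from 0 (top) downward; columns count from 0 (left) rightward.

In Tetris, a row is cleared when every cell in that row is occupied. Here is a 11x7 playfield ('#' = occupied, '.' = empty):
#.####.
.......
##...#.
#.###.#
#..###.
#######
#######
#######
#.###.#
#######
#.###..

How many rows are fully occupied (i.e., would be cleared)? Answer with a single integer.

Check each row:
  row 0: 2 empty cells -> not full
  row 1: 7 empty cells -> not full
  row 2: 4 empty cells -> not full
  row 3: 2 empty cells -> not full
  row 4: 3 empty cells -> not full
  row 5: 0 empty cells -> FULL (clear)
  row 6: 0 empty cells -> FULL (clear)
  row 7: 0 empty cells -> FULL (clear)
  row 8: 2 empty cells -> not full
  row 9: 0 empty cells -> FULL (clear)
  row 10: 3 empty cells -> not full
Total rows cleared: 4

Answer: 4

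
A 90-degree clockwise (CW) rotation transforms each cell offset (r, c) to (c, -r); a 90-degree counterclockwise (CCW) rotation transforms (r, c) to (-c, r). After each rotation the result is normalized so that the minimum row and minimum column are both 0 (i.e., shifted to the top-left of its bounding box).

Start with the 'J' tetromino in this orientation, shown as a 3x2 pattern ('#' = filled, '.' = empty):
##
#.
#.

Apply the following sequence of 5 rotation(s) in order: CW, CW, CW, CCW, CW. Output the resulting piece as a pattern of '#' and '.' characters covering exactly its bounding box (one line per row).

Answer: #..
###

Derivation:
Start:
##
#.
#.
After rotation 1 (CW):
###
..#
After rotation 2 (CW):
.#
.#
##
After rotation 3 (CW):
#..
###
After rotation 4 (CCW):
.#
.#
##
After rotation 5 (CW):
#..
###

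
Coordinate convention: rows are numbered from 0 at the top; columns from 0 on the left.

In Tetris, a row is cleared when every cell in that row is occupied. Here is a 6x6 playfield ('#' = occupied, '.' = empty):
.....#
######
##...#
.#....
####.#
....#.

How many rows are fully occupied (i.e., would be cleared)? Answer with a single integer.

Check each row:
  row 0: 5 empty cells -> not full
  row 1: 0 empty cells -> FULL (clear)
  row 2: 3 empty cells -> not full
  row 3: 5 empty cells -> not full
  row 4: 1 empty cell -> not full
  row 5: 5 empty cells -> not full
Total rows cleared: 1

Answer: 1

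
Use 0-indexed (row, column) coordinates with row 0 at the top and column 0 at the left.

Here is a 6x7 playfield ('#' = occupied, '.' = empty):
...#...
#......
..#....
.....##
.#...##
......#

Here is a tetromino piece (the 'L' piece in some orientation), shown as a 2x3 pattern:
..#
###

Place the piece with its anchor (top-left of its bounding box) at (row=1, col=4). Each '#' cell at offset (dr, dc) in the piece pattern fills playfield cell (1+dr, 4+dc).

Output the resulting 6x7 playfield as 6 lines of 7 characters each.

Fill (1+0,4+2) = (1,6)
Fill (1+1,4+0) = (2,4)
Fill (1+1,4+1) = (2,5)
Fill (1+1,4+2) = (2,6)

Answer: ...#...
#.....#
..#.###
.....##
.#...##
......#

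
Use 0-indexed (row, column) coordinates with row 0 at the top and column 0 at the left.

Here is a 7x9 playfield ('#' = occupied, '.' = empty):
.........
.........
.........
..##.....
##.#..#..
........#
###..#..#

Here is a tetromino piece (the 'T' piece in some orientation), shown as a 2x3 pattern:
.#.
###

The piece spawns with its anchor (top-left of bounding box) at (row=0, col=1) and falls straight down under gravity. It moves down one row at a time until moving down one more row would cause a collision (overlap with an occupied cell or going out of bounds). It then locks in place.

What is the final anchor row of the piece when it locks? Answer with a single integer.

Answer: 1

Derivation:
Spawn at (row=0, col=1). Try each row:
  row 0: fits
  row 1: fits
  row 2: blocked -> lock at row 1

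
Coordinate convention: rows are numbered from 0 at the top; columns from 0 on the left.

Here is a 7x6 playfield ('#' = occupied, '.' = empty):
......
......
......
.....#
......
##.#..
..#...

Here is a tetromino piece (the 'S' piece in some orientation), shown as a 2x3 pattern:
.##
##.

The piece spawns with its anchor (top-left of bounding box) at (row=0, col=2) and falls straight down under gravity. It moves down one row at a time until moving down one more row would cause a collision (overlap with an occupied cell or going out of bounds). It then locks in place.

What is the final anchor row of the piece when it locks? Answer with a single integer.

Spawn at (row=0, col=2). Try each row:
  row 0: fits
  row 1: fits
  row 2: fits
  row 3: fits
  row 4: blocked -> lock at row 3

Answer: 3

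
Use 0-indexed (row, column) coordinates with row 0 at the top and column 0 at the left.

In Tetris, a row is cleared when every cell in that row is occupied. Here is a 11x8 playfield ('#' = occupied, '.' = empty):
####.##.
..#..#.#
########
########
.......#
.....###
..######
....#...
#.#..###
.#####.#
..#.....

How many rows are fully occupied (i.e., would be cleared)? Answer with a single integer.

Check each row:
  row 0: 2 empty cells -> not full
  row 1: 5 empty cells -> not full
  row 2: 0 empty cells -> FULL (clear)
  row 3: 0 empty cells -> FULL (clear)
  row 4: 7 empty cells -> not full
  row 5: 5 empty cells -> not full
  row 6: 2 empty cells -> not full
  row 7: 7 empty cells -> not full
  row 8: 3 empty cells -> not full
  row 9: 2 empty cells -> not full
  row 10: 7 empty cells -> not full
Total rows cleared: 2

Answer: 2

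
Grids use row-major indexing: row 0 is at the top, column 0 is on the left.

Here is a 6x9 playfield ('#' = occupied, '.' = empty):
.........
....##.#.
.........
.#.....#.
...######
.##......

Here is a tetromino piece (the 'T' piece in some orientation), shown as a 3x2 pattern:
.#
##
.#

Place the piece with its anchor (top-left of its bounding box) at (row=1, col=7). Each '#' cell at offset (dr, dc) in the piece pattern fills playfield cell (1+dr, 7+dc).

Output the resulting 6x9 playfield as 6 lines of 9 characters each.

Fill (1+0,7+1) = (1,8)
Fill (1+1,7+0) = (2,7)
Fill (1+1,7+1) = (2,8)
Fill (1+2,7+1) = (3,8)

Answer: .........
....##.##
.......##
.#.....##
...######
.##......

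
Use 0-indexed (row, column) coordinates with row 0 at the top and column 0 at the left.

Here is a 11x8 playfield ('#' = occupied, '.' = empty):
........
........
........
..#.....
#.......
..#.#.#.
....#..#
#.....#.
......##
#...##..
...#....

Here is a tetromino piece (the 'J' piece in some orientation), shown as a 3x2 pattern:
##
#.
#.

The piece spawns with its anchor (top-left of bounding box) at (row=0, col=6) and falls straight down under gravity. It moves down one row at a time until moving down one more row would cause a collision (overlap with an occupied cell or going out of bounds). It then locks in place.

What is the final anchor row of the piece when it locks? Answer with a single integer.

Spawn at (row=0, col=6). Try each row:
  row 0: fits
  row 1: fits
  row 2: fits
  row 3: blocked -> lock at row 2

Answer: 2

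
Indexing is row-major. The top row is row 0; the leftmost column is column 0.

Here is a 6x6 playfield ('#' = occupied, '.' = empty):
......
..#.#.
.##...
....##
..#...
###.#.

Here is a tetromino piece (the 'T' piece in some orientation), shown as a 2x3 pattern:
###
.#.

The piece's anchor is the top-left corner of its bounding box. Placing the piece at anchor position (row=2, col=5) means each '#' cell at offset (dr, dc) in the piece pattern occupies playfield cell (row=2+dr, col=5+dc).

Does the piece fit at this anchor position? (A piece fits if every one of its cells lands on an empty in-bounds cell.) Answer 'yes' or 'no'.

Check each piece cell at anchor (2, 5):
  offset (0,0) -> (2,5): empty -> OK
  offset (0,1) -> (2,6): out of bounds -> FAIL
  offset (0,2) -> (2,7): out of bounds -> FAIL
  offset (1,1) -> (3,6): out of bounds -> FAIL
All cells valid: no

Answer: no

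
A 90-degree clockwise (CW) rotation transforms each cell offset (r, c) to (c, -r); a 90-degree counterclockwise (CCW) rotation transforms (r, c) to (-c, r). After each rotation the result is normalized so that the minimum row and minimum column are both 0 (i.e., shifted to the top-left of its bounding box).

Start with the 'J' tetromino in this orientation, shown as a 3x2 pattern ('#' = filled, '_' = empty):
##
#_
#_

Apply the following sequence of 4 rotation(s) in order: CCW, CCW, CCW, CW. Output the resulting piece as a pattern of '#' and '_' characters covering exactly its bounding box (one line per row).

Answer: _#
_#
##

Derivation:
Start:
##
#_
#_
After rotation 1 (CCW):
#__
###
After rotation 2 (CCW):
_#
_#
##
After rotation 3 (CCW):
###
__#
After rotation 4 (CW):
_#
_#
##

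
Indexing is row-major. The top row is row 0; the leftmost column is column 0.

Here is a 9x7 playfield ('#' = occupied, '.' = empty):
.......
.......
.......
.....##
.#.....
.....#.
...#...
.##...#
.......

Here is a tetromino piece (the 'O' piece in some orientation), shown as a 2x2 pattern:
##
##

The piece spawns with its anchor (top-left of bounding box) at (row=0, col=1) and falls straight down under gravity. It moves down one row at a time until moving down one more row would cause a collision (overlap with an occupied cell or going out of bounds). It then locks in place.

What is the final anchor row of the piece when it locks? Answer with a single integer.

Spawn at (row=0, col=1). Try each row:
  row 0: fits
  row 1: fits
  row 2: fits
  row 3: blocked -> lock at row 2

Answer: 2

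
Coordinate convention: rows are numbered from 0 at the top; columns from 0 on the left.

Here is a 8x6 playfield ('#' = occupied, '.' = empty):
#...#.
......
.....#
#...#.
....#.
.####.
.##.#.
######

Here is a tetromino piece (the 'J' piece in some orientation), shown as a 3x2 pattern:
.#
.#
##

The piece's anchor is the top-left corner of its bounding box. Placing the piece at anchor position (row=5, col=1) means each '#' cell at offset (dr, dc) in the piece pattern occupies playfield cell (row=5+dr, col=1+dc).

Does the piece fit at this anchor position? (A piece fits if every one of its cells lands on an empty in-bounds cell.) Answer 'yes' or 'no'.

Answer: no

Derivation:
Check each piece cell at anchor (5, 1):
  offset (0,1) -> (5,2): occupied ('#') -> FAIL
  offset (1,1) -> (6,2): occupied ('#') -> FAIL
  offset (2,0) -> (7,1): occupied ('#') -> FAIL
  offset (2,1) -> (7,2): occupied ('#') -> FAIL
All cells valid: no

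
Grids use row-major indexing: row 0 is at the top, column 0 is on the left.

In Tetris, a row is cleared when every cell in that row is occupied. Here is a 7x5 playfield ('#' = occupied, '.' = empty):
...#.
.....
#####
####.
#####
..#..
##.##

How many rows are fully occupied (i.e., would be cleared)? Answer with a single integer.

Answer: 2

Derivation:
Check each row:
  row 0: 4 empty cells -> not full
  row 1: 5 empty cells -> not full
  row 2: 0 empty cells -> FULL (clear)
  row 3: 1 empty cell -> not full
  row 4: 0 empty cells -> FULL (clear)
  row 5: 4 empty cells -> not full
  row 6: 1 empty cell -> not full
Total rows cleared: 2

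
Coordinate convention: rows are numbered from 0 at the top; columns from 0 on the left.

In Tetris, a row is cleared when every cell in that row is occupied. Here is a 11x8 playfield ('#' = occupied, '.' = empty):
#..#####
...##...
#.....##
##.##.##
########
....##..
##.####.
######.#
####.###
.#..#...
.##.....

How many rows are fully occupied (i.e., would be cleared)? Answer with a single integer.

Check each row:
  row 0: 2 empty cells -> not full
  row 1: 6 empty cells -> not full
  row 2: 5 empty cells -> not full
  row 3: 2 empty cells -> not full
  row 4: 0 empty cells -> FULL (clear)
  row 5: 6 empty cells -> not full
  row 6: 2 empty cells -> not full
  row 7: 1 empty cell -> not full
  row 8: 1 empty cell -> not full
  row 9: 6 empty cells -> not full
  row 10: 6 empty cells -> not full
Total rows cleared: 1

Answer: 1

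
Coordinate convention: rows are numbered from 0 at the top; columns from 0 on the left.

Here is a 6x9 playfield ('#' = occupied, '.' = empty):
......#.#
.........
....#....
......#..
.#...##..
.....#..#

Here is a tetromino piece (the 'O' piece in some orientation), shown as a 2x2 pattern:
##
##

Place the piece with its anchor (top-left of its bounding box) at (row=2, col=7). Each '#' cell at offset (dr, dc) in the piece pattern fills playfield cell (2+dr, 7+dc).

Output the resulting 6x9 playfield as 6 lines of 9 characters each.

Answer: ......#.#
.........
....#..##
......###
.#...##..
.....#..#

Derivation:
Fill (2+0,7+0) = (2,7)
Fill (2+0,7+1) = (2,8)
Fill (2+1,7+0) = (3,7)
Fill (2+1,7+1) = (3,8)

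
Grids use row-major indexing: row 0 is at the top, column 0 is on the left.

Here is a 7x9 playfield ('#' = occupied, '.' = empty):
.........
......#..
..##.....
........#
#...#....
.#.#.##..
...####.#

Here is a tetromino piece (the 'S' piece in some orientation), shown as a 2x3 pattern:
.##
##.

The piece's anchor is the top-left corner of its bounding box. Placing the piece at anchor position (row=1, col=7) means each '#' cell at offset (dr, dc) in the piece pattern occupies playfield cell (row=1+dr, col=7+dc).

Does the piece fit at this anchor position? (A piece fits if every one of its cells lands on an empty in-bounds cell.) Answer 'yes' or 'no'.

Answer: no

Derivation:
Check each piece cell at anchor (1, 7):
  offset (0,1) -> (1,8): empty -> OK
  offset (0,2) -> (1,9): out of bounds -> FAIL
  offset (1,0) -> (2,7): empty -> OK
  offset (1,1) -> (2,8): empty -> OK
All cells valid: no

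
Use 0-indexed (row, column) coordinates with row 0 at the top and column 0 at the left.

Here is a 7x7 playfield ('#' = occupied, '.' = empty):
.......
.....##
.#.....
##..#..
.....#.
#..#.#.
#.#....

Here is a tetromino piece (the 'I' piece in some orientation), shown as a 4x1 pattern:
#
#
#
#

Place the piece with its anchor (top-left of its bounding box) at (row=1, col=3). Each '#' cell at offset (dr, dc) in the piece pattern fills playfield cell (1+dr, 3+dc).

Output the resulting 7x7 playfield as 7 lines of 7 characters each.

Answer: .......
...#.##
.#.#...
##.##..
...#.#.
#..#.#.
#.#....

Derivation:
Fill (1+0,3+0) = (1,3)
Fill (1+1,3+0) = (2,3)
Fill (1+2,3+0) = (3,3)
Fill (1+3,3+0) = (4,3)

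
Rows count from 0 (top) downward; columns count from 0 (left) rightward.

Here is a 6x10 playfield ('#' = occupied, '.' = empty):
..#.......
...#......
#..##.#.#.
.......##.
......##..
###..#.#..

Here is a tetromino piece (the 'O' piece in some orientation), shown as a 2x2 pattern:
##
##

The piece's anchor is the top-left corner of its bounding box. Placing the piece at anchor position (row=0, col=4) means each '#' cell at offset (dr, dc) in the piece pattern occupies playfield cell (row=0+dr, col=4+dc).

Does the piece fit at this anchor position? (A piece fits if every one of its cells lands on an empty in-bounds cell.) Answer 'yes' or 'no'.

Check each piece cell at anchor (0, 4):
  offset (0,0) -> (0,4): empty -> OK
  offset (0,1) -> (0,5): empty -> OK
  offset (1,0) -> (1,4): empty -> OK
  offset (1,1) -> (1,5): empty -> OK
All cells valid: yes

Answer: yes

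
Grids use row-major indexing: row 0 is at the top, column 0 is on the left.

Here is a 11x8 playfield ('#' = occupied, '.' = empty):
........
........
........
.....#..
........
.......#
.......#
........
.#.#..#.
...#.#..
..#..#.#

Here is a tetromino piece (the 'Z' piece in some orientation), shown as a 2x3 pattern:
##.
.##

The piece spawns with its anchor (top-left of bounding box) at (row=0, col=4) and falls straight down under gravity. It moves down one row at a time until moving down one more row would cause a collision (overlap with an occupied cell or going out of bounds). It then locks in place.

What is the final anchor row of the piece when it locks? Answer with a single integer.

Answer: 1

Derivation:
Spawn at (row=0, col=4). Try each row:
  row 0: fits
  row 1: fits
  row 2: blocked -> lock at row 1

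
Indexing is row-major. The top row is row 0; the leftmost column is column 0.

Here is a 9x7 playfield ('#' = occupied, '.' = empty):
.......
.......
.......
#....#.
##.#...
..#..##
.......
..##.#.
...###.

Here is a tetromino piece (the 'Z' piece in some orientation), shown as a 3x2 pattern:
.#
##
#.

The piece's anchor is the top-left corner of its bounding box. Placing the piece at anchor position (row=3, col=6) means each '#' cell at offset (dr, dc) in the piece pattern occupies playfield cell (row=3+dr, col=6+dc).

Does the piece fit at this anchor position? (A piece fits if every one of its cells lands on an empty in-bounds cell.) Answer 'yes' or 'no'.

Answer: no

Derivation:
Check each piece cell at anchor (3, 6):
  offset (0,1) -> (3,7): out of bounds -> FAIL
  offset (1,0) -> (4,6): empty -> OK
  offset (1,1) -> (4,7): out of bounds -> FAIL
  offset (2,0) -> (5,6): occupied ('#') -> FAIL
All cells valid: no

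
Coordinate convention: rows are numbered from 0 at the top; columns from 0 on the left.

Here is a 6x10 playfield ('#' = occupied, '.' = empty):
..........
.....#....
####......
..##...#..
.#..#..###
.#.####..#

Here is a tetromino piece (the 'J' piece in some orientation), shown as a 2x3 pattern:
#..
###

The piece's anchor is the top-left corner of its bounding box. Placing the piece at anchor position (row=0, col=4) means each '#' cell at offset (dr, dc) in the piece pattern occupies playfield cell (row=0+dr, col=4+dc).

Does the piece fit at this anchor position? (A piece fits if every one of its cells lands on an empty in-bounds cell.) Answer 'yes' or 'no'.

Check each piece cell at anchor (0, 4):
  offset (0,0) -> (0,4): empty -> OK
  offset (1,0) -> (1,4): empty -> OK
  offset (1,1) -> (1,5): occupied ('#') -> FAIL
  offset (1,2) -> (1,6): empty -> OK
All cells valid: no

Answer: no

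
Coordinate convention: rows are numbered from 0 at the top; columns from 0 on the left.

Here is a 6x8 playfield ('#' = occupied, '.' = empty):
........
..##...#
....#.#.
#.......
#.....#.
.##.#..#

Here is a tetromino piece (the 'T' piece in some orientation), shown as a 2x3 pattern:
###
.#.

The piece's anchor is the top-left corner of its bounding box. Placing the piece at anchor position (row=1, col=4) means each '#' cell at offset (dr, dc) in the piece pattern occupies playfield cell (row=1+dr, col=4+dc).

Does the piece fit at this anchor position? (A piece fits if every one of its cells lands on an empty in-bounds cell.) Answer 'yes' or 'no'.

Check each piece cell at anchor (1, 4):
  offset (0,0) -> (1,4): empty -> OK
  offset (0,1) -> (1,5): empty -> OK
  offset (0,2) -> (1,6): empty -> OK
  offset (1,1) -> (2,5): empty -> OK
All cells valid: yes

Answer: yes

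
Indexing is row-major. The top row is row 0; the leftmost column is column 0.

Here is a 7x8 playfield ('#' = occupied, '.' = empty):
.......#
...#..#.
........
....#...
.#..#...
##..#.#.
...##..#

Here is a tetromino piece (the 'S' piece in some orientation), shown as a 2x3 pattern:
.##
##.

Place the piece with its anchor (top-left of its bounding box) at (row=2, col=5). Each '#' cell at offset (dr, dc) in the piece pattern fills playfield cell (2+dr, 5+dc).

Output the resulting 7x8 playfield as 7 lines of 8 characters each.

Fill (2+0,5+1) = (2,6)
Fill (2+0,5+2) = (2,7)
Fill (2+1,5+0) = (3,5)
Fill (2+1,5+1) = (3,6)

Answer: .......#
...#..#.
......##
....###.
.#..#...
##..#.#.
...##..#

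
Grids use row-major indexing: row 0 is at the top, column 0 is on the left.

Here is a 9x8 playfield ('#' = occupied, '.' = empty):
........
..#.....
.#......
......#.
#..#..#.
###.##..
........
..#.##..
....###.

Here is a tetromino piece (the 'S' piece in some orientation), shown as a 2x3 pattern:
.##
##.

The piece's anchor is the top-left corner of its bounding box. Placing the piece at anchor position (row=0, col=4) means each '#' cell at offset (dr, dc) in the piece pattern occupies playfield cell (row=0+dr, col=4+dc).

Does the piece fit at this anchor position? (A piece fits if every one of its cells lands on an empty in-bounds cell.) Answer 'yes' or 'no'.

Check each piece cell at anchor (0, 4):
  offset (0,1) -> (0,5): empty -> OK
  offset (0,2) -> (0,6): empty -> OK
  offset (1,0) -> (1,4): empty -> OK
  offset (1,1) -> (1,5): empty -> OK
All cells valid: yes

Answer: yes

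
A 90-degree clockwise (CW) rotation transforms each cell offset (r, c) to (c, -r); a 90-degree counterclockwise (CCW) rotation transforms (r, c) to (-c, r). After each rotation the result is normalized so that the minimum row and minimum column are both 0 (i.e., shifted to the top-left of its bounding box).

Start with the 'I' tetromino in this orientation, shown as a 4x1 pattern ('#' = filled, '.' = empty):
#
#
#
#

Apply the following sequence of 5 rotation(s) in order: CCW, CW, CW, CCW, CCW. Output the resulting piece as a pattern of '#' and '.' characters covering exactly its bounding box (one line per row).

Answer: ####

Derivation:
Start:
#
#
#
#
After rotation 1 (CCW):
####
After rotation 2 (CW):
#
#
#
#
After rotation 3 (CW):
####
After rotation 4 (CCW):
#
#
#
#
After rotation 5 (CCW):
####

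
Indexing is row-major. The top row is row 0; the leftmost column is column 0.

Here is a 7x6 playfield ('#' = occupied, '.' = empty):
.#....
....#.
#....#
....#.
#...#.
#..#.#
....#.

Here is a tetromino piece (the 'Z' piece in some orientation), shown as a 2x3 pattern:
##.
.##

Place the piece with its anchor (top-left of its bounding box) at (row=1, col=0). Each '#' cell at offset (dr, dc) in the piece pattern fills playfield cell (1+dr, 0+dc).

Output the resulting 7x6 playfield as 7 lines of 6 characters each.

Fill (1+0,0+0) = (1,0)
Fill (1+0,0+1) = (1,1)
Fill (1+1,0+1) = (2,1)
Fill (1+1,0+2) = (2,2)

Answer: .#....
##..#.
###..#
....#.
#...#.
#..#.#
....#.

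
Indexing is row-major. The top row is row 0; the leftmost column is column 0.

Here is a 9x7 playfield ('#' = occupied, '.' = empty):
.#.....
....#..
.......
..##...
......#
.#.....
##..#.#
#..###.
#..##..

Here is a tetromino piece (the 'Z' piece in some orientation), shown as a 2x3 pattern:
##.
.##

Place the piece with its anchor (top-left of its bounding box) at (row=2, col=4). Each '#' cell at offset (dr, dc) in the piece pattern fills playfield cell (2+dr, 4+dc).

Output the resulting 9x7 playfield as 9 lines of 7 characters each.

Fill (2+0,4+0) = (2,4)
Fill (2+0,4+1) = (2,5)
Fill (2+1,4+1) = (3,5)
Fill (2+1,4+2) = (3,6)

Answer: .#.....
....#..
....##.
..##.##
......#
.#.....
##..#.#
#..###.
#..##..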